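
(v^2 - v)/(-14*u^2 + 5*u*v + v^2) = v*(v - 1)/(-14*u^2 + 5*u*v + v^2)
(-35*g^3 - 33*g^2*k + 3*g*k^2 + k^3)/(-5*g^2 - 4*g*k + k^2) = 7*g + k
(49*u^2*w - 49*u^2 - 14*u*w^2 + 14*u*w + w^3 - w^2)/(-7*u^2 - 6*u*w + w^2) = (-7*u*w + 7*u + w^2 - w)/(u + w)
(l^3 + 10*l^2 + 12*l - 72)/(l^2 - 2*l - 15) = (-l^3 - 10*l^2 - 12*l + 72)/(-l^2 + 2*l + 15)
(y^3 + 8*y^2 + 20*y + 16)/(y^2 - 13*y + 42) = (y^3 + 8*y^2 + 20*y + 16)/(y^2 - 13*y + 42)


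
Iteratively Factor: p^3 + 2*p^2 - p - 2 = (p - 1)*(p^2 + 3*p + 2) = (p - 1)*(p + 1)*(p + 2)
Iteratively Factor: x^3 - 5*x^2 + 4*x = (x - 1)*(x^2 - 4*x) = (x - 4)*(x - 1)*(x)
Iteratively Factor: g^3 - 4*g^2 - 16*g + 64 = (g + 4)*(g^2 - 8*g + 16) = (g - 4)*(g + 4)*(g - 4)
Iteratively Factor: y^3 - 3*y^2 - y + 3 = (y + 1)*(y^2 - 4*y + 3) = (y - 3)*(y + 1)*(y - 1)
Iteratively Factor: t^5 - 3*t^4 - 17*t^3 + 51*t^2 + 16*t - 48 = (t - 1)*(t^4 - 2*t^3 - 19*t^2 + 32*t + 48) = (t - 4)*(t - 1)*(t^3 + 2*t^2 - 11*t - 12) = (t - 4)*(t - 1)*(t + 4)*(t^2 - 2*t - 3) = (t - 4)*(t - 1)*(t + 1)*(t + 4)*(t - 3)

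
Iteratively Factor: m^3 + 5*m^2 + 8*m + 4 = (m + 1)*(m^2 + 4*m + 4) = (m + 1)*(m + 2)*(m + 2)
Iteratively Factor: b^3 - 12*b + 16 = (b - 2)*(b^2 + 2*b - 8) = (b - 2)^2*(b + 4)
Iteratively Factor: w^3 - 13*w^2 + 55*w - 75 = (w - 5)*(w^2 - 8*w + 15) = (w - 5)^2*(w - 3)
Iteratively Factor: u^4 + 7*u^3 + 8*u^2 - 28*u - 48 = (u + 3)*(u^3 + 4*u^2 - 4*u - 16) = (u - 2)*(u + 3)*(u^2 + 6*u + 8) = (u - 2)*(u + 2)*(u + 3)*(u + 4)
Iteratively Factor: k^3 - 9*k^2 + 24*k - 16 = (k - 1)*(k^2 - 8*k + 16) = (k - 4)*(k - 1)*(k - 4)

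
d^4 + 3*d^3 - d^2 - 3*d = d*(d - 1)*(d + 1)*(d + 3)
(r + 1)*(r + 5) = r^2 + 6*r + 5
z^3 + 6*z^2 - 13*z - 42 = (z - 3)*(z + 2)*(z + 7)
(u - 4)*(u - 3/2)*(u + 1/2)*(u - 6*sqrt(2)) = u^4 - 6*sqrt(2)*u^3 - 5*u^3 + 13*u^2/4 + 30*sqrt(2)*u^2 - 39*sqrt(2)*u/2 + 3*u - 18*sqrt(2)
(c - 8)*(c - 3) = c^2 - 11*c + 24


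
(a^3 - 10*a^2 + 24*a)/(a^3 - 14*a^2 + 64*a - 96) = a/(a - 4)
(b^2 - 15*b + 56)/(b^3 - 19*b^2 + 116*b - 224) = 1/(b - 4)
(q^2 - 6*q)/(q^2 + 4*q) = (q - 6)/(q + 4)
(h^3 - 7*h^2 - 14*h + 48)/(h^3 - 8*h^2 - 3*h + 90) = (h^2 - 10*h + 16)/(h^2 - 11*h + 30)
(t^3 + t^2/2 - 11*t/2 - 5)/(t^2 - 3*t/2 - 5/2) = t + 2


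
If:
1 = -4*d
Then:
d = -1/4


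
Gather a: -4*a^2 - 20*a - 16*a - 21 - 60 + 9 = -4*a^2 - 36*a - 72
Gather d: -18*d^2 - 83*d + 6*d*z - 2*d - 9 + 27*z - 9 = -18*d^2 + d*(6*z - 85) + 27*z - 18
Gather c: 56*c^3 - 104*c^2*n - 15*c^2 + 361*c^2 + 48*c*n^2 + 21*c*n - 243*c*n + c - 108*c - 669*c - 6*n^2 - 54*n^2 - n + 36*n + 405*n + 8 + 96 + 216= 56*c^3 + c^2*(346 - 104*n) + c*(48*n^2 - 222*n - 776) - 60*n^2 + 440*n + 320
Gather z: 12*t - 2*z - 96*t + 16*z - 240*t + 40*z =-324*t + 54*z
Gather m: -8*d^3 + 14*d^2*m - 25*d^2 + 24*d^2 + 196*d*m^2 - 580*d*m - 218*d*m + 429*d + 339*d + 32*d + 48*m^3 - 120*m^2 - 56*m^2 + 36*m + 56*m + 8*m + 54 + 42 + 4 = -8*d^3 - d^2 + 800*d + 48*m^3 + m^2*(196*d - 176) + m*(14*d^2 - 798*d + 100) + 100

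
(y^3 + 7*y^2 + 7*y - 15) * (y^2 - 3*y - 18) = y^5 + 4*y^4 - 32*y^3 - 162*y^2 - 81*y + 270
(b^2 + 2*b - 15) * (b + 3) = b^3 + 5*b^2 - 9*b - 45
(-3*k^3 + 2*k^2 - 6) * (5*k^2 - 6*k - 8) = -15*k^5 + 28*k^4 + 12*k^3 - 46*k^2 + 36*k + 48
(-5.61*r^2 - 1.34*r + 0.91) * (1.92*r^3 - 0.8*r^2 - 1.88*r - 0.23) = -10.7712*r^5 + 1.9152*r^4 + 13.366*r^3 + 3.0815*r^2 - 1.4026*r - 0.2093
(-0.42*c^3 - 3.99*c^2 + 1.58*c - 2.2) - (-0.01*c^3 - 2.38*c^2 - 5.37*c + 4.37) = -0.41*c^3 - 1.61*c^2 + 6.95*c - 6.57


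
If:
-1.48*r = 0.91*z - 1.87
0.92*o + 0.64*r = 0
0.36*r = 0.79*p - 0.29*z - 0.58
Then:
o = 0.427732079905993*z - 0.878965922444183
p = 0.0868970236058844*z + 1.3099555251454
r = 1.26351351351351 - 0.614864864864865*z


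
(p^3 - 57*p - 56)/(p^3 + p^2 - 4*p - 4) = (p^2 - p - 56)/(p^2 - 4)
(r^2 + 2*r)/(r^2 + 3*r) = (r + 2)/(r + 3)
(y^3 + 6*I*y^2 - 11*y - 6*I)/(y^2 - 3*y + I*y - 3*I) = (y^2 + 5*I*y - 6)/(y - 3)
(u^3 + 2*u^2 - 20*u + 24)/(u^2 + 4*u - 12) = u - 2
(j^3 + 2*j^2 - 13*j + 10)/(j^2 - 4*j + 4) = (j^2 + 4*j - 5)/(j - 2)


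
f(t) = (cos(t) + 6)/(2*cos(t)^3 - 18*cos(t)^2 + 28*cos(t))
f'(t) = (cos(t) + 6)*(6*sin(t)*cos(t)^2 - 36*sin(t)*cos(t) + 28*sin(t))/(2*cos(t)^3 - 18*cos(t)^2 + 28*cos(t))^2 - sin(t)/(2*cos(t)^3 - 18*cos(t)^2 + 28*cos(t)) = (-213*cos(t) + 9*cos(2*t) + cos(3*t) + 177)*sin(t)/(4*(cos(t) - 7)^2*(cos(t) - 2)^2*cos(t)^2)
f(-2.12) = -0.28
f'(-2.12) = -0.62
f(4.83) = 2.01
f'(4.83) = -15.35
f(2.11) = -0.28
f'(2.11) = 0.65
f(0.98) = 0.63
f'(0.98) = 0.42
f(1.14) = 0.74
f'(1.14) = 0.98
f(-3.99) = -0.20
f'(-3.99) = 0.33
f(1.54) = 7.14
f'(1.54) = 225.81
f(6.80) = 0.57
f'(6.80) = -0.01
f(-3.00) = -0.11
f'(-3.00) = -0.02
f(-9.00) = -0.12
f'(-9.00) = -0.09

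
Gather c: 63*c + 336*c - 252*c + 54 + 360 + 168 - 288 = 147*c + 294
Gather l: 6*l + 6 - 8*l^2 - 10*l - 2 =-8*l^2 - 4*l + 4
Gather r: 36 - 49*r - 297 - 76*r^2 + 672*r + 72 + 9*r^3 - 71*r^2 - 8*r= 9*r^3 - 147*r^2 + 615*r - 189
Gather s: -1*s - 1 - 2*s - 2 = -3*s - 3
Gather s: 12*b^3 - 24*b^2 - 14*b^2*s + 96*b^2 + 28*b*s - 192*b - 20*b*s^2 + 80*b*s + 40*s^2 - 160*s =12*b^3 + 72*b^2 - 192*b + s^2*(40 - 20*b) + s*(-14*b^2 + 108*b - 160)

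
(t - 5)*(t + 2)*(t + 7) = t^3 + 4*t^2 - 31*t - 70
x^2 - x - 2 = (x - 2)*(x + 1)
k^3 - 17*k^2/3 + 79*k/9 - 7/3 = (k - 3)*(k - 7/3)*(k - 1/3)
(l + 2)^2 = l^2 + 4*l + 4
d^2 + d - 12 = (d - 3)*(d + 4)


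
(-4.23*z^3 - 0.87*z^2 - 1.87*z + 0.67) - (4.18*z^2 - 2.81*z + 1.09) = -4.23*z^3 - 5.05*z^2 + 0.94*z - 0.42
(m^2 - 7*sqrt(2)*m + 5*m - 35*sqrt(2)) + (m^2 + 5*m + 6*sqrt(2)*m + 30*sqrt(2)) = 2*m^2 - sqrt(2)*m + 10*m - 5*sqrt(2)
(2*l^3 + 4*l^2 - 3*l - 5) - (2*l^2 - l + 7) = 2*l^3 + 2*l^2 - 2*l - 12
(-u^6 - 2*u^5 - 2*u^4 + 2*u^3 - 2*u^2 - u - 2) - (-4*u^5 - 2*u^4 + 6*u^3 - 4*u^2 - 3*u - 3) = -u^6 + 2*u^5 - 4*u^3 + 2*u^2 + 2*u + 1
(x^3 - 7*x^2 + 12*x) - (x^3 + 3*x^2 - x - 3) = -10*x^2 + 13*x + 3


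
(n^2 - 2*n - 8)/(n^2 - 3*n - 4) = (n + 2)/(n + 1)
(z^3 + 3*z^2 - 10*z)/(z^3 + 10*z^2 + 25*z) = (z - 2)/(z + 5)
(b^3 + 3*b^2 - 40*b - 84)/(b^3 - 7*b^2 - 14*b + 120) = (b^2 + 9*b + 14)/(b^2 - b - 20)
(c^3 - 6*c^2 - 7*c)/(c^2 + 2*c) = (c^2 - 6*c - 7)/(c + 2)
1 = 1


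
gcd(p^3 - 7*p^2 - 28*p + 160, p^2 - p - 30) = p + 5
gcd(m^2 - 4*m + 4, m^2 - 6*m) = 1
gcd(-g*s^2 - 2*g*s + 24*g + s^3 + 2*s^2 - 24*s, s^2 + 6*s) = s + 6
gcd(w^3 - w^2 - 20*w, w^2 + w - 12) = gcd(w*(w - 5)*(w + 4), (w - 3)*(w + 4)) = w + 4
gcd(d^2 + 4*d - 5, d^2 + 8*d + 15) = d + 5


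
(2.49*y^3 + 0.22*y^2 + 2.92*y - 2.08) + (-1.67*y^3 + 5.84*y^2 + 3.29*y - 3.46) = 0.82*y^3 + 6.06*y^2 + 6.21*y - 5.54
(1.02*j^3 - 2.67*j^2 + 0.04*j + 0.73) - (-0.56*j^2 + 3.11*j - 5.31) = 1.02*j^3 - 2.11*j^2 - 3.07*j + 6.04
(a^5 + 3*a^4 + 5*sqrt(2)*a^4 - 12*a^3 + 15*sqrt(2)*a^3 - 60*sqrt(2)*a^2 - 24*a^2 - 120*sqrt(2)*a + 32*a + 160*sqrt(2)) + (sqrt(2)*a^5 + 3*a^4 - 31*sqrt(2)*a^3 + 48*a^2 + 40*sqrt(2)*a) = a^5 + sqrt(2)*a^5 + 6*a^4 + 5*sqrt(2)*a^4 - 16*sqrt(2)*a^3 - 12*a^3 - 60*sqrt(2)*a^2 + 24*a^2 - 80*sqrt(2)*a + 32*a + 160*sqrt(2)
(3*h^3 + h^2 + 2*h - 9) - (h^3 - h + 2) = 2*h^3 + h^2 + 3*h - 11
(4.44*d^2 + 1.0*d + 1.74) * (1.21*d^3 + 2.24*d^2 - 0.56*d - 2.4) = 5.3724*d^5 + 11.1556*d^4 + 1.859*d^3 - 7.3184*d^2 - 3.3744*d - 4.176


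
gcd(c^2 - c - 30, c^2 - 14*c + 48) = c - 6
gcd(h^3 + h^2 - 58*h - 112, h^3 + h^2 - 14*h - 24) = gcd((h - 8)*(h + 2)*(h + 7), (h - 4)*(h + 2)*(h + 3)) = h + 2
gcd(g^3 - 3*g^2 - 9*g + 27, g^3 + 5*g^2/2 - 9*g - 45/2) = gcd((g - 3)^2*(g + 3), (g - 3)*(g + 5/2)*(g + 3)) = g^2 - 9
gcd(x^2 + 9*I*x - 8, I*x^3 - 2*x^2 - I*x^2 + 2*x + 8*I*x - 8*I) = 1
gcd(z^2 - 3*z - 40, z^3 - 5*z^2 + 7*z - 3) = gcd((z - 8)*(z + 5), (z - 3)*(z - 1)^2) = 1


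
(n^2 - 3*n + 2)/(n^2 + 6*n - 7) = (n - 2)/(n + 7)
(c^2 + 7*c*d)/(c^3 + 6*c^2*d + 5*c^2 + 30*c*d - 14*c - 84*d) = c*(c + 7*d)/(c^3 + 6*c^2*d + 5*c^2 + 30*c*d - 14*c - 84*d)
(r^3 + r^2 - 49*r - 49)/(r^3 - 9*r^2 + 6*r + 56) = (r^2 + 8*r + 7)/(r^2 - 2*r - 8)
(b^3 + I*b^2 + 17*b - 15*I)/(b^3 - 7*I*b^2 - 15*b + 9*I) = (b + 5*I)/(b - 3*I)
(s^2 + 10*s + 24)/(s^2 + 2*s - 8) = (s + 6)/(s - 2)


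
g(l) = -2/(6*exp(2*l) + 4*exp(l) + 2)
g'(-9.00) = 0.00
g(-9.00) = -1.00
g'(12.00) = 0.00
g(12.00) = 0.00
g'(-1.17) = 0.33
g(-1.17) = -0.52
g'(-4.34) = 0.03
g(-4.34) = -0.97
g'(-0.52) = 0.31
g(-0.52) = -0.31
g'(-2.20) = 0.19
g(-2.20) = -0.79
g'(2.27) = 0.01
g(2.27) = -0.00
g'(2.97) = 0.00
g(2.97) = -0.00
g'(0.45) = 0.13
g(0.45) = -0.09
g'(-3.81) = 0.04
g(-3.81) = -0.96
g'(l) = -2*(-12*exp(2*l) - 4*exp(l))/(6*exp(2*l) + 4*exp(l) + 2)^2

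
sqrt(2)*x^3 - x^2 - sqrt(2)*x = x*(x - sqrt(2))*(sqrt(2)*x + 1)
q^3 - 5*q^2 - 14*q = q*(q - 7)*(q + 2)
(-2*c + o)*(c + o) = -2*c^2 - c*o + o^2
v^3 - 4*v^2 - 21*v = v*(v - 7)*(v + 3)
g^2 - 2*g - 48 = (g - 8)*(g + 6)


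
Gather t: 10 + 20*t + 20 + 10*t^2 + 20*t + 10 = 10*t^2 + 40*t + 40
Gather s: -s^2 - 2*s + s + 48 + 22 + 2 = -s^2 - s + 72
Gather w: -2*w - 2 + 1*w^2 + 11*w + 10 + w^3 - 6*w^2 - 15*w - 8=w^3 - 5*w^2 - 6*w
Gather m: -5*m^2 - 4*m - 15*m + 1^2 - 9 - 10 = -5*m^2 - 19*m - 18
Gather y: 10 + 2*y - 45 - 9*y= -7*y - 35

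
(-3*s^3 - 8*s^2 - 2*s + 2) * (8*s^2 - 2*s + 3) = -24*s^5 - 58*s^4 - 9*s^3 - 4*s^2 - 10*s + 6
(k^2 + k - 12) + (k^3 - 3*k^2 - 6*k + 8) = k^3 - 2*k^2 - 5*k - 4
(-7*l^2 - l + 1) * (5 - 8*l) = 56*l^3 - 27*l^2 - 13*l + 5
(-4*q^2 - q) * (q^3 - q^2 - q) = -4*q^5 + 3*q^4 + 5*q^3 + q^2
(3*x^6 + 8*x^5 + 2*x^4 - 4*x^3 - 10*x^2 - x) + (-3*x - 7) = 3*x^6 + 8*x^5 + 2*x^4 - 4*x^3 - 10*x^2 - 4*x - 7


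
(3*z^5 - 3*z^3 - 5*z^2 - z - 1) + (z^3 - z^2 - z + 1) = 3*z^5 - 2*z^3 - 6*z^2 - 2*z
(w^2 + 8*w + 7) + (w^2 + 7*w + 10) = 2*w^2 + 15*w + 17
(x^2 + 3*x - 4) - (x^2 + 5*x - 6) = 2 - 2*x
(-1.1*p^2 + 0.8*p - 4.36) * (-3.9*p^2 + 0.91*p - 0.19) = 4.29*p^4 - 4.121*p^3 + 17.941*p^2 - 4.1196*p + 0.8284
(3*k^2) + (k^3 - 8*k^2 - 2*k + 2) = k^3 - 5*k^2 - 2*k + 2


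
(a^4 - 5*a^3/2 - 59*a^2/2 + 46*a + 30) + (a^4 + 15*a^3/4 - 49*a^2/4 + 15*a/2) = 2*a^4 + 5*a^3/4 - 167*a^2/4 + 107*a/2 + 30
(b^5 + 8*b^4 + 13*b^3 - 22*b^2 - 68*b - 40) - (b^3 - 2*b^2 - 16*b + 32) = b^5 + 8*b^4 + 12*b^3 - 20*b^2 - 52*b - 72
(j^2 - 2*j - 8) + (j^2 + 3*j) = 2*j^2 + j - 8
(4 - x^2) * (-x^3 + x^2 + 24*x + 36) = x^5 - x^4 - 28*x^3 - 32*x^2 + 96*x + 144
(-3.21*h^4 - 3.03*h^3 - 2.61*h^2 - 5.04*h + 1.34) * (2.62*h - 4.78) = -8.4102*h^5 + 7.4052*h^4 + 7.6452*h^3 - 0.729000000000001*h^2 + 27.602*h - 6.4052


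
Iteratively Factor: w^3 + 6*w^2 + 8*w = (w)*(w^2 + 6*w + 8) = w*(w + 4)*(w + 2)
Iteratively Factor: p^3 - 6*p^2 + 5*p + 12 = (p - 3)*(p^2 - 3*p - 4) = (p - 3)*(p + 1)*(p - 4)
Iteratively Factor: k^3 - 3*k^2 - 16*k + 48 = (k - 4)*(k^2 + k - 12) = (k - 4)*(k + 4)*(k - 3)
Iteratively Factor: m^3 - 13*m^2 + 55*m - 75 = (m - 5)*(m^2 - 8*m + 15) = (m - 5)^2*(m - 3)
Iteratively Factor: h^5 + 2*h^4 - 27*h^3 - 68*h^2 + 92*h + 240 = (h - 5)*(h^4 + 7*h^3 + 8*h^2 - 28*h - 48) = (h - 5)*(h + 4)*(h^3 + 3*h^2 - 4*h - 12) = (h - 5)*(h + 2)*(h + 4)*(h^2 + h - 6) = (h - 5)*(h - 2)*(h + 2)*(h + 4)*(h + 3)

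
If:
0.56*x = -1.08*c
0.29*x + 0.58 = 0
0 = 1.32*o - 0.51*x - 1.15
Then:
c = 1.04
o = 0.10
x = -2.00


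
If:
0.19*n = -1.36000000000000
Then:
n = -7.16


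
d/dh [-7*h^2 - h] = -14*h - 1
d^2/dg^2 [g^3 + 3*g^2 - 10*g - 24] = 6*g + 6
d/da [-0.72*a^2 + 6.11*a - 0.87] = 6.11 - 1.44*a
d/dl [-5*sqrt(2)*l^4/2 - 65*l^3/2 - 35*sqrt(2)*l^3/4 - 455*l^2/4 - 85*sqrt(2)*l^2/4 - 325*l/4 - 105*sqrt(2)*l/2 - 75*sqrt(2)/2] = -10*sqrt(2)*l^3 - 195*l^2/2 - 105*sqrt(2)*l^2/4 - 455*l/2 - 85*sqrt(2)*l/2 - 325/4 - 105*sqrt(2)/2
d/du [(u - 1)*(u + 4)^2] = (u + 4)*(3*u + 2)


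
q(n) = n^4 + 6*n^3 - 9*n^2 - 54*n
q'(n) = 4*n^3 + 18*n^2 - 18*n - 54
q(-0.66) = 30.18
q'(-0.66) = -35.43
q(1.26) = -67.81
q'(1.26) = -40.10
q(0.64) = -36.51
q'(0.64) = -57.10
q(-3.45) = -25.53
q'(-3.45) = 58.09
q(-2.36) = 29.47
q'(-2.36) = 36.16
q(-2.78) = 11.38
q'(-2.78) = 49.21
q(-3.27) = -15.11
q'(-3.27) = 57.47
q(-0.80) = 34.78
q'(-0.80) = -30.13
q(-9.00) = 1944.00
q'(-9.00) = -1350.00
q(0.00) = 0.00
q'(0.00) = -54.00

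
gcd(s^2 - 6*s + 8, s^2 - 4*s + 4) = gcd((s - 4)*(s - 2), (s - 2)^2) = s - 2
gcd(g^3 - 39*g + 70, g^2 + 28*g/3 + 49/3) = g + 7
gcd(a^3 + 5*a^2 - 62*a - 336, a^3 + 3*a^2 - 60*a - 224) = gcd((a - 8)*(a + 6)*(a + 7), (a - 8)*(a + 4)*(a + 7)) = a^2 - a - 56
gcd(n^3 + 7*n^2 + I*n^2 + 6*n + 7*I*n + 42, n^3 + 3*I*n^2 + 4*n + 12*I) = n^2 + I*n + 6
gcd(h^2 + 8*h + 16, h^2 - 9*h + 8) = 1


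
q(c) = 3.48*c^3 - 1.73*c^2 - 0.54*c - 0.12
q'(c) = 10.44*c^2 - 3.46*c - 0.54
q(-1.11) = -6.41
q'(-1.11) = 16.16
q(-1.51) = -15.23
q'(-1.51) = 28.49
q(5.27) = 458.33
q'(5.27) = 271.17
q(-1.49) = -14.67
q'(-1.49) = 27.79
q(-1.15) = -7.08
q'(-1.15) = 17.25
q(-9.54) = -3173.93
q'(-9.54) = 982.63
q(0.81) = 0.16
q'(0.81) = 3.51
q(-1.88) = -28.34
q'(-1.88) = 42.86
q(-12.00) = -6256.20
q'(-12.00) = 1544.34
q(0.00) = -0.12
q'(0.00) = -0.54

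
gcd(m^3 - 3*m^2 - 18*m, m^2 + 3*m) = m^2 + 3*m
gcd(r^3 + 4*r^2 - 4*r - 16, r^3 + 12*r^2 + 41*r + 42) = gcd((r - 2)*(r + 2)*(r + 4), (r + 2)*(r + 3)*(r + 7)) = r + 2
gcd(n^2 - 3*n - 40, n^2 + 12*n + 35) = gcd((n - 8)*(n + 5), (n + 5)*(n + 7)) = n + 5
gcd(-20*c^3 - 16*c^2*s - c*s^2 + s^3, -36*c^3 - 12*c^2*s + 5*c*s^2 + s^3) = 2*c + s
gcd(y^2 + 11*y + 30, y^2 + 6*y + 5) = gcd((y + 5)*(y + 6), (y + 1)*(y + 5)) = y + 5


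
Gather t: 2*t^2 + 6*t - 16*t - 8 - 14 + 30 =2*t^2 - 10*t + 8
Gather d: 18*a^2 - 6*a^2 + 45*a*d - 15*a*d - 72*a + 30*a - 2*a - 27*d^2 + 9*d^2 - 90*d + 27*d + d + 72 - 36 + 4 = 12*a^2 - 44*a - 18*d^2 + d*(30*a - 62) + 40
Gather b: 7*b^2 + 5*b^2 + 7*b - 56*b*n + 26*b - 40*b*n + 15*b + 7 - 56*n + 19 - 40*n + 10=12*b^2 + b*(48 - 96*n) - 96*n + 36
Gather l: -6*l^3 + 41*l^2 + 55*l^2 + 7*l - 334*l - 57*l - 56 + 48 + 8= -6*l^3 + 96*l^2 - 384*l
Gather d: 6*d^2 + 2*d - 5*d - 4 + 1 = 6*d^2 - 3*d - 3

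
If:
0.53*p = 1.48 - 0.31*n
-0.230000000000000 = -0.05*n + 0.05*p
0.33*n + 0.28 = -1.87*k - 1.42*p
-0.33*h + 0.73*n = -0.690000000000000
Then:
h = 12.41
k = -1.02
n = 4.66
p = 0.06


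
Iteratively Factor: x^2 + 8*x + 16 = (x + 4)*(x + 4)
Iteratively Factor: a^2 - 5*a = (a - 5)*(a)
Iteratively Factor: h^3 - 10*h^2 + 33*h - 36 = (h - 3)*(h^2 - 7*h + 12) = (h - 4)*(h - 3)*(h - 3)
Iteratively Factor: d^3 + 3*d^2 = (d + 3)*(d^2) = d*(d + 3)*(d)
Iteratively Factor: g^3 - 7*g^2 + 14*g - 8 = (g - 2)*(g^2 - 5*g + 4) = (g - 2)*(g - 1)*(g - 4)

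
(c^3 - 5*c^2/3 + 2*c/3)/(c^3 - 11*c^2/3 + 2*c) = (c - 1)/(c - 3)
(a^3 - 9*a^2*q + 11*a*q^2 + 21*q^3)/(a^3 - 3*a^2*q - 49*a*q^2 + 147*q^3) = (a + q)/(a + 7*q)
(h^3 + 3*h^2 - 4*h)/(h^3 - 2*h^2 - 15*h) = (-h^2 - 3*h + 4)/(-h^2 + 2*h + 15)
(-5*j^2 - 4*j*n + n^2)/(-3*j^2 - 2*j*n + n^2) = (5*j - n)/(3*j - n)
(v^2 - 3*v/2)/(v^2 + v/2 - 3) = v/(v + 2)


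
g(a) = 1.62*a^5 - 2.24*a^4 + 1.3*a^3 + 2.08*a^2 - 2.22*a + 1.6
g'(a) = 8.1*a^4 - 8.96*a^3 + 3.9*a^2 + 4.16*a - 2.22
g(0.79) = 1.41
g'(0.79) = 2.24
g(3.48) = 572.15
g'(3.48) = 869.84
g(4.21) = 1564.96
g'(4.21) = 1960.40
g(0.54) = 1.10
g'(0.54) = 0.44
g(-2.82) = -435.32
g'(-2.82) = 730.25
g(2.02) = 33.51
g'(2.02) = 83.11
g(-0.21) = 2.14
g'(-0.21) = -2.82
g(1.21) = 3.66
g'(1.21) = 10.01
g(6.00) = 10038.04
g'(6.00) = 8725.38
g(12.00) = 359180.08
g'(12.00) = 153088.02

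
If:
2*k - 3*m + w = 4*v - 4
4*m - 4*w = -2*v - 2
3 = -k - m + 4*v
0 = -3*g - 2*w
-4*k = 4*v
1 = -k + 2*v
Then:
No Solution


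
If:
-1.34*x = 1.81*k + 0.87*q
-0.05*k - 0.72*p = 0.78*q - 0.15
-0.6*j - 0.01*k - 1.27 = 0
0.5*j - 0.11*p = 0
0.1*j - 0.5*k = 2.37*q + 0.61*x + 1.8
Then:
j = -3.19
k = 64.10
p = -14.48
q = 9.45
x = -92.72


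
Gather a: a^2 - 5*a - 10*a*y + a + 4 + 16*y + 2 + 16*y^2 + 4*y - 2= a^2 + a*(-10*y - 4) + 16*y^2 + 20*y + 4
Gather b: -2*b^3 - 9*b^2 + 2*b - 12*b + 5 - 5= -2*b^3 - 9*b^2 - 10*b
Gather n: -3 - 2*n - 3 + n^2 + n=n^2 - n - 6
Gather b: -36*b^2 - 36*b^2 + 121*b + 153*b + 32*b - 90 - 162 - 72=-72*b^2 + 306*b - 324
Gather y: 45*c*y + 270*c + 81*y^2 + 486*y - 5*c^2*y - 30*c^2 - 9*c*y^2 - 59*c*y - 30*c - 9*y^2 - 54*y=-30*c^2 + 240*c + y^2*(72 - 9*c) + y*(-5*c^2 - 14*c + 432)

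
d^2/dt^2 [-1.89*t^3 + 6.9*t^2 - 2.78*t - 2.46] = 13.8 - 11.34*t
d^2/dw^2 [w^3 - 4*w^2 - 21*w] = 6*w - 8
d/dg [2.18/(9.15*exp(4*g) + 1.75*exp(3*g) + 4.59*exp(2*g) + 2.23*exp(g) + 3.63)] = (-79.788*exp(3*g) - 11.445*exp(2*g) - 20.0124*exp(g) - 4.8614)*exp(g)/(9.15*exp(4*g) + 1.75*exp(3*g) + 4.59*exp(2*g) + 2.23*exp(g) + 3.63)^2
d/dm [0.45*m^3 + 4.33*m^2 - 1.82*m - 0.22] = 1.35*m^2 + 8.66*m - 1.82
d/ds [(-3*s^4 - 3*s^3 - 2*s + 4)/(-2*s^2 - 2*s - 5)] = (12*s^5 + 24*s^4 + 72*s^3 + 41*s^2 + 16*s + 18)/(4*s^4 + 8*s^3 + 24*s^2 + 20*s + 25)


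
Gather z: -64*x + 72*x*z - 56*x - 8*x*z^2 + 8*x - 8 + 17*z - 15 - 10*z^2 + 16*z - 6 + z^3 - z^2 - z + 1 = -112*x + z^3 + z^2*(-8*x - 11) + z*(72*x + 32) - 28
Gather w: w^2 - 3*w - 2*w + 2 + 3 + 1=w^2 - 5*w + 6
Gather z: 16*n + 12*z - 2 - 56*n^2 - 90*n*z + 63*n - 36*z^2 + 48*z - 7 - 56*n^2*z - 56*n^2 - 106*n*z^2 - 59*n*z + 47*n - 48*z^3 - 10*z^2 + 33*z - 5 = -112*n^2 + 126*n - 48*z^3 + z^2*(-106*n - 46) + z*(-56*n^2 - 149*n + 93) - 14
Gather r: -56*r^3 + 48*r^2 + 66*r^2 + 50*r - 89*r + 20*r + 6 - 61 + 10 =-56*r^3 + 114*r^2 - 19*r - 45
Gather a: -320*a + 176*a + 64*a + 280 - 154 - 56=70 - 80*a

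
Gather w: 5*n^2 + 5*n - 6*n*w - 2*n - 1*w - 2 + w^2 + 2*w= 5*n^2 + 3*n + w^2 + w*(1 - 6*n) - 2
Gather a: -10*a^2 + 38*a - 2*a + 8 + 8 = -10*a^2 + 36*a + 16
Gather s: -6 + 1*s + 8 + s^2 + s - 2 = s^2 + 2*s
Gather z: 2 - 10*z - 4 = -10*z - 2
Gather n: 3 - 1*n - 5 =-n - 2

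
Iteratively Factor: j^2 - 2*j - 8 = (j - 4)*(j + 2)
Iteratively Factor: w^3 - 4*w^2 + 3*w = (w - 1)*(w^2 - 3*w) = (w - 3)*(w - 1)*(w)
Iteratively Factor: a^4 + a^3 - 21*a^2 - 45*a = (a + 3)*(a^3 - 2*a^2 - 15*a) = a*(a + 3)*(a^2 - 2*a - 15) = a*(a - 5)*(a + 3)*(a + 3)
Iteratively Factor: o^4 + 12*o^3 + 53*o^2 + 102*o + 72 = (o + 4)*(o^3 + 8*o^2 + 21*o + 18) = (o + 3)*(o + 4)*(o^2 + 5*o + 6) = (o + 3)^2*(o + 4)*(o + 2)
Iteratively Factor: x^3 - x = (x - 1)*(x^2 + x) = (x - 1)*(x + 1)*(x)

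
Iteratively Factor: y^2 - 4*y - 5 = (y - 5)*(y + 1)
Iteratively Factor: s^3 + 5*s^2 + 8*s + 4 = (s + 2)*(s^2 + 3*s + 2) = (s + 1)*(s + 2)*(s + 2)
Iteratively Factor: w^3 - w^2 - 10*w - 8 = (w - 4)*(w^2 + 3*w + 2) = (w - 4)*(w + 1)*(w + 2)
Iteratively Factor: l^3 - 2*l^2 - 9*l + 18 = (l + 3)*(l^2 - 5*l + 6) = (l - 3)*(l + 3)*(l - 2)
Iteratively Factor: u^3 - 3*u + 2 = (u - 1)*(u^2 + u - 2) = (u - 1)^2*(u + 2)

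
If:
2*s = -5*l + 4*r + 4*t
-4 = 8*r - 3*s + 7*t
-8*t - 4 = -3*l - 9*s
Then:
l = t/87 - 40/87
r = -63*t/116 - 8/29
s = 77*t/87 + 52/87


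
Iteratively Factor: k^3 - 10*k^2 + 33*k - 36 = (k - 3)*(k^2 - 7*k + 12) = (k - 4)*(k - 3)*(k - 3)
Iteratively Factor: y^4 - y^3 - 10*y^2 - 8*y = (y)*(y^3 - y^2 - 10*y - 8) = y*(y + 2)*(y^2 - 3*y - 4) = y*(y + 1)*(y + 2)*(y - 4)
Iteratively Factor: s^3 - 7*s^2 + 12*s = (s - 4)*(s^2 - 3*s) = s*(s - 4)*(s - 3)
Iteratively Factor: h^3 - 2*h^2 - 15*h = (h + 3)*(h^2 - 5*h) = h*(h + 3)*(h - 5)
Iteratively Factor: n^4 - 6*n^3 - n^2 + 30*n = (n)*(n^3 - 6*n^2 - n + 30) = n*(n - 5)*(n^2 - n - 6) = n*(n - 5)*(n - 3)*(n + 2)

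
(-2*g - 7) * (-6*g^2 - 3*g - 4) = 12*g^3 + 48*g^2 + 29*g + 28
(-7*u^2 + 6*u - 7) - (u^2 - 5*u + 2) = -8*u^2 + 11*u - 9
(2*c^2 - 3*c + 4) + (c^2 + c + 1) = 3*c^2 - 2*c + 5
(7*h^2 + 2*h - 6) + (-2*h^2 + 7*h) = 5*h^2 + 9*h - 6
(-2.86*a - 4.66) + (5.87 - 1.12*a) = 1.21 - 3.98*a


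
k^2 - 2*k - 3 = (k - 3)*(k + 1)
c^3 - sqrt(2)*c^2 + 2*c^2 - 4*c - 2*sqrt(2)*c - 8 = (c + 2)*(c - 2*sqrt(2))*(c + sqrt(2))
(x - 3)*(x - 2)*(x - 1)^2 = x^4 - 7*x^3 + 17*x^2 - 17*x + 6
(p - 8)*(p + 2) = p^2 - 6*p - 16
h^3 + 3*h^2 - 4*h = h*(h - 1)*(h + 4)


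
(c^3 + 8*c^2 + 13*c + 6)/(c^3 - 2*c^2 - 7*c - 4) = (c + 6)/(c - 4)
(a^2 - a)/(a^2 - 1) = a/(a + 1)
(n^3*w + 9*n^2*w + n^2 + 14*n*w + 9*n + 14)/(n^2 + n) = (n^3*w + 9*n^2*w + n^2 + 14*n*w + 9*n + 14)/(n*(n + 1))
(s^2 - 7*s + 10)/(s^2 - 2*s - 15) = (s - 2)/(s + 3)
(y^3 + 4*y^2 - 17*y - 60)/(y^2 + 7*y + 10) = (y^2 - y - 12)/(y + 2)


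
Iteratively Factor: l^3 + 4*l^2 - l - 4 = (l + 4)*(l^2 - 1) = (l + 1)*(l + 4)*(l - 1)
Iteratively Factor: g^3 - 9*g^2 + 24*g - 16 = (g - 1)*(g^2 - 8*g + 16) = (g - 4)*(g - 1)*(g - 4)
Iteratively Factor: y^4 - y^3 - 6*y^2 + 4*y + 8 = (y - 2)*(y^3 + y^2 - 4*y - 4) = (y - 2)*(y + 1)*(y^2 - 4) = (y - 2)*(y + 1)*(y + 2)*(y - 2)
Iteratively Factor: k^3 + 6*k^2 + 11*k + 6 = (k + 2)*(k^2 + 4*k + 3) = (k + 2)*(k + 3)*(k + 1)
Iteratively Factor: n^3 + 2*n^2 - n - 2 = (n + 1)*(n^2 + n - 2) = (n - 1)*(n + 1)*(n + 2)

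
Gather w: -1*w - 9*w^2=-9*w^2 - w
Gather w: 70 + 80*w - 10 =80*w + 60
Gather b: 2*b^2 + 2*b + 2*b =2*b^2 + 4*b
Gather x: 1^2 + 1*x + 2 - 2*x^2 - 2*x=-2*x^2 - x + 3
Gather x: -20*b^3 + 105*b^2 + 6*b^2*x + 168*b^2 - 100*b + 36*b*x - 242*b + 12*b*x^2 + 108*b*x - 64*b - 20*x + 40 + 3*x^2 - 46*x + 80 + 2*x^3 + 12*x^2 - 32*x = -20*b^3 + 273*b^2 - 406*b + 2*x^3 + x^2*(12*b + 15) + x*(6*b^2 + 144*b - 98) + 120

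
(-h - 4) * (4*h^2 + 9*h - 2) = -4*h^3 - 25*h^2 - 34*h + 8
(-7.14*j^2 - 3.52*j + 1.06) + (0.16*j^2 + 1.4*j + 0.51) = -6.98*j^2 - 2.12*j + 1.57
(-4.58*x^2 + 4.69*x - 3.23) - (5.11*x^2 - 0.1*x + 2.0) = -9.69*x^2 + 4.79*x - 5.23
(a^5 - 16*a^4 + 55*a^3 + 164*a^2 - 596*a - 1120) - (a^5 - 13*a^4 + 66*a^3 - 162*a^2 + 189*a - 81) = -3*a^4 - 11*a^3 + 326*a^2 - 785*a - 1039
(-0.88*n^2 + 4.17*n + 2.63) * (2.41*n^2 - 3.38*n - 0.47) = -2.1208*n^4 + 13.0241*n^3 - 7.3427*n^2 - 10.8493*n - 1.2361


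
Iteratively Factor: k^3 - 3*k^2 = (k)*(k^2 - 3*k) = k^2*(k - 3)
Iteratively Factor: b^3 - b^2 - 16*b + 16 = (b + 4)*(b^2 - 5*b + 4) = (b - 4)*(b + 4)*(b - 1)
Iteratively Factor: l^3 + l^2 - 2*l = (l)*(l^2 + l - 2) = l*(l - 1)*(l + 2)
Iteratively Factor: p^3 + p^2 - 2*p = (p)*(p^2 + p - 2) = p*(p + 2)*(p - 1)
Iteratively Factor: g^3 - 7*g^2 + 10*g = (g - 5)*(g^2 - 2*g) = (g - 5)*(g - 2)*(g)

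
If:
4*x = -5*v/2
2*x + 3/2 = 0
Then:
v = 6/5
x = -3/4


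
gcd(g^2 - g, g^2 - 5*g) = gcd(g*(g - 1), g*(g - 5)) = g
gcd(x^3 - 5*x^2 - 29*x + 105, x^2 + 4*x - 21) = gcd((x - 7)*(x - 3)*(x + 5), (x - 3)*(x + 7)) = x - 3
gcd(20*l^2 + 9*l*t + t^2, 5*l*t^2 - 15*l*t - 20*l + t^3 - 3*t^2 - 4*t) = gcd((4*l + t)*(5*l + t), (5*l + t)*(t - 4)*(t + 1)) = 5*l + t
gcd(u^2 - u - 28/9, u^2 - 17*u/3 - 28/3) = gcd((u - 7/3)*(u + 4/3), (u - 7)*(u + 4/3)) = u + 4/3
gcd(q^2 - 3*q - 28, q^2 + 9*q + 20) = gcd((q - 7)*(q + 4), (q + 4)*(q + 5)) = q + 4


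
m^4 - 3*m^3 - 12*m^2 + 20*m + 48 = (m - 4)*(m - 3)*(m + 2)^2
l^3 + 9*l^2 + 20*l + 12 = (l + 1)*(l + 2)*(l + 6)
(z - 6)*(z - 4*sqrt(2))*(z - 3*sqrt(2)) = z^3 - 7*sqrt(2)*z^2 - 6*z^2 + 24*z + 42*sqrt(2)*z - 144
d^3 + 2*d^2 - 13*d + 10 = (d - 2)*(d - 1)*(d + 5)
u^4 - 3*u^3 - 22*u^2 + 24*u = u*(u - 6)*(u - 1)*(u + 4)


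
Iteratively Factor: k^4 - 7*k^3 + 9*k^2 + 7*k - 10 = (k + 1)*(k^3 - 8*k^2 + 17*k - 10) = (k - 1)*(k + 1)*(k^2 - 7*k + 10) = (k - 5)*(k - 1)*(k + 1)*(k - 2)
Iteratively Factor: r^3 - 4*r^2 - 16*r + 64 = (r + 4)*(r^2 - 8*r + 16) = (r - 4)*(r + 4)*(r - 4)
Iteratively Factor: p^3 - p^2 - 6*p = (p - 3)*(p^2 + 2*p) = (p - 3)*(p + 2)*(p)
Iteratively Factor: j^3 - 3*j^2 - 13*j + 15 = (j + 3)*(j^2 - 6*j + 5) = (j - 5)*(j + 3)*(j - 1)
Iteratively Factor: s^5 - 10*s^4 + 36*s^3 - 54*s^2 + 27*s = (s)*(s^4 - 10*s^3 + 36*s^2 - 54*s + 27) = s*(s - 3)*(s^3 - 7*s^2 + 15*s - 9) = s*(s - 3)*(s - 1)*(s^2 - 6*s + 9) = s*(s - 3)^2*(s - 1)*(s - 3)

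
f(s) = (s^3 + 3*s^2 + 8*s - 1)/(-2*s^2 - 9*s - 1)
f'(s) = (4*s + 9)*(s^3 + 3*s^2 + 8*s - 1)/(-2*s^2 - 9*s - 1)^2 + (3*s^2 + 6*s + 8)/(-2*s^2 - 9*s - 1) = (-2*s^4 - 18*s^3 - 14*s^2 - 10*s - 17)/(4*s^4 + 36*s^3 + 85*s^2 + 18*s + 1)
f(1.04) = -0.93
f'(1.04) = -0.42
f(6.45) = -3.12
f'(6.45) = -0.44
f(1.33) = -1.05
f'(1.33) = -0.38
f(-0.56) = -1.38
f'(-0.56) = -1.10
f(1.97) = -1.29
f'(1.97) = -0.37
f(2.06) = -1.32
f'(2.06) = -0.37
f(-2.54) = -2.05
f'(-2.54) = 1.62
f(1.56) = -1.13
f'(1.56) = -0.37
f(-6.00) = 8.26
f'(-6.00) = 2.31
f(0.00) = 1.00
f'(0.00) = -17.00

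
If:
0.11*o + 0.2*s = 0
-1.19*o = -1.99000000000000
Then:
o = 1.67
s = -0.92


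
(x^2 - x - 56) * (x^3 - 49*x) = x^5 - x^4 - 105*x^3 + 49*x^2 + 2744*x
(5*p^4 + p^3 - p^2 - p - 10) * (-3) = -15*p^4 - 3*p^3 + 3*p^2 + 3*p + 30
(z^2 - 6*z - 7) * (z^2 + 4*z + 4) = z^4 - 2*z^3 - 27*z^2 - 52*z - 28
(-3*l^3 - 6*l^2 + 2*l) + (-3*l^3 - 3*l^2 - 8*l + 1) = -6*l^3 - 9*l^2 - 6*l + 1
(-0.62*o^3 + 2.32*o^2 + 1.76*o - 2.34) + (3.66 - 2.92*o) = -0.62*o^3 + 2.32*o^2 - 1.16*o + 1.32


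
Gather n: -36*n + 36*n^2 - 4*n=36*n^2 - 40*n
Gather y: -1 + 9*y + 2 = 9*y + 1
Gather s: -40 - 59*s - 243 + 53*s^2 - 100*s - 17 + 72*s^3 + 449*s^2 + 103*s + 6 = 72*s^3 + 502*s^2 - 56*s - 294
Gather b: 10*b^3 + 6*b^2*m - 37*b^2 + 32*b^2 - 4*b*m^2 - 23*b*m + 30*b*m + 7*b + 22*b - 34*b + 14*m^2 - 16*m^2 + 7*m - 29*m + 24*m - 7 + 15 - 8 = 10*b^3 + b^2*(6*m - 5) + b*(-4*m^2 + 7*m - 5) - 2*m^2 + 2*m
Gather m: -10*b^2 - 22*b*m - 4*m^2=-10*b^2 - 22*b*m - 4*m^2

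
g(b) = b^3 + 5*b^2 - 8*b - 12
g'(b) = 3*b^2 + 10*b - 8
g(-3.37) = 33.47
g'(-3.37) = -7.63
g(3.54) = 66.70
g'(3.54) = 64.99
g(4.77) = 172.14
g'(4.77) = 107.96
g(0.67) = -14.81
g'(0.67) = 0.05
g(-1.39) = 6.09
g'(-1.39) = -16.10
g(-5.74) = 9.54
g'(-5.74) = 33.44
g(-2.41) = 22.32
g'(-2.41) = -14.68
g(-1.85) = 13.58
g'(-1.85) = -16.23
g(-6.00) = 0.00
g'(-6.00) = 40.00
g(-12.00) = -924.00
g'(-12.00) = 304.00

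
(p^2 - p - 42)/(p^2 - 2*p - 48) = (p - 7)/(p - 8)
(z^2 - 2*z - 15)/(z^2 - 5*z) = (z + 3)/z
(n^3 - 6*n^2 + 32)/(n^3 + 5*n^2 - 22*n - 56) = (n - 4)/(n + 7)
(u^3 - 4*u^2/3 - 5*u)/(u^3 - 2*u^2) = (u^2 - 4*u/3 - 5)/(u*(u - 2))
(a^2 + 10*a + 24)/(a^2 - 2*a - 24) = (a + 6)/(a - 6)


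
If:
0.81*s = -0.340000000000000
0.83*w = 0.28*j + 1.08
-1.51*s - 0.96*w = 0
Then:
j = -1.90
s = -0.42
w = 0.66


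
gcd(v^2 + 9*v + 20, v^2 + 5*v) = v + 5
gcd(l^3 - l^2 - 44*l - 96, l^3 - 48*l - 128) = l^2 - 4*l - 32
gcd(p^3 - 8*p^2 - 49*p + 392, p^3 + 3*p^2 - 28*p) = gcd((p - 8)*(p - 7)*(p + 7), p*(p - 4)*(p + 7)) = p + 7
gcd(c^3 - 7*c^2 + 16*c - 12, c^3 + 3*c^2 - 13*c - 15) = c - 3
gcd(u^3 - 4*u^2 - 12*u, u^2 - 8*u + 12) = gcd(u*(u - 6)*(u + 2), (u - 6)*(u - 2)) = u - 6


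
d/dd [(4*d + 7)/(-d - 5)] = -13/(d + 5)^2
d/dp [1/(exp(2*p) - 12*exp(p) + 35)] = 2*(6 - exp(p))*exp(p)/(exp(2*p) - 12*exp(p) + 35)^2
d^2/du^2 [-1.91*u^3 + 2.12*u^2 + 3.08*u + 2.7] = 4.24 - 11.46*u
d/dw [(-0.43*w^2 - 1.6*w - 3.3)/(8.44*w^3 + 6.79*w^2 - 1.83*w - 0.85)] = (3.6292*w^4 + 27.008*w^3 + 95.2069*w^2 + 45.545*w - 4.679)/(71.2336*w^6 + 114.6152*w^5 + 15.2137*w^4 - 39.1994*w^3 - 8.1941*w^2 + 3.111*w + 0.7225)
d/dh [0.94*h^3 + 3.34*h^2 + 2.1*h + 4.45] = 2.82*h^2 + 6.68*h + 2.1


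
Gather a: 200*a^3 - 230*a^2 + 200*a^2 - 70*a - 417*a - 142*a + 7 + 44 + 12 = 200*a^3 - 30*a^2 - 629*a + 63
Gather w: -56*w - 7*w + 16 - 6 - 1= 9 - 63*w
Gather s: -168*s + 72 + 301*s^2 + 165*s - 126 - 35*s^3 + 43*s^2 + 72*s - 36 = -35*s^3 + 344*s^2 + 69*s - 90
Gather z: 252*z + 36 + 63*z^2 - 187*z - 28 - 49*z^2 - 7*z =14*z^2 + 58*z + 8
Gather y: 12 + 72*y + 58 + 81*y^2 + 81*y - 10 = 81*y^2 + 153*y + 60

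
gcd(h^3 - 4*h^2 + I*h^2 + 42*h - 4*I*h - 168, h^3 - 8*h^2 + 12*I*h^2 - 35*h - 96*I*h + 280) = h + 7*I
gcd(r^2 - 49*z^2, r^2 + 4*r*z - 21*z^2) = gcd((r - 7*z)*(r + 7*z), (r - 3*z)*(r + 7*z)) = r + 7*z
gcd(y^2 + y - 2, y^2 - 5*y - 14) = y + 2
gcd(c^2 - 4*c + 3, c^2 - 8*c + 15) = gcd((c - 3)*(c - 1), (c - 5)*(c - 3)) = c - 3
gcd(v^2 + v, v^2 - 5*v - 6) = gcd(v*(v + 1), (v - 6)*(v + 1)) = v + 1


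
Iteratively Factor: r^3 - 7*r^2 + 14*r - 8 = (r - 1)*(r^2 - 6*r + 8) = (r - 4)*(r - 1)*(r - 2)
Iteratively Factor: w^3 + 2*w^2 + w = (w + 1)*(w^2 + w) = w*(w + 1)*(w + 1)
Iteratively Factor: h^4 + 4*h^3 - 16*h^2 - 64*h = (h + 4)*(h^3 - 16*h) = h*(h + 4)*(h^2 - 16) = h*(h - 4)*(h + 4)*(h + 4)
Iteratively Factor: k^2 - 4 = (k + 2)*(k - 2)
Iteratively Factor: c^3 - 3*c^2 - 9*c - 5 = (c + 1)*(c^2 - 4*c - 5) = (c + 1)^2*(c - 5)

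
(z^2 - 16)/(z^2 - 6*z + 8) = (z + 4)/(z - 2)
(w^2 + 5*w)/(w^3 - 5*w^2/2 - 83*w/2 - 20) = 2*w/(2*w^2 - 15*w - 8)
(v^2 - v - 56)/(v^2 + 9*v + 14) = (v - 8)/(v + 2)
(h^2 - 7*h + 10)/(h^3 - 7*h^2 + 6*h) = (h^2 - 7*h + 10)/(h*(h^2 - 7*h + 6))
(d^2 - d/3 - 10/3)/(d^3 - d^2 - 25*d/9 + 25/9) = 3*(d - 2)/(3*d^2 - 8*d + 5)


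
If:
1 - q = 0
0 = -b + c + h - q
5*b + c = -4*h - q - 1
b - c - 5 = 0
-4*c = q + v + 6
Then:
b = -7/2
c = -17/2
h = 6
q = 1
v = 27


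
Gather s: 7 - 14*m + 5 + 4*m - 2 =10 - 10*m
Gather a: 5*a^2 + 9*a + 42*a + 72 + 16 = 5*a^2 + 51*a + 88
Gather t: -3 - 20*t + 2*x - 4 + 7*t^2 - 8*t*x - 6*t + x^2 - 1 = 7*t^2 + t*(-8*x - 26) + x^2 + 2*x - 8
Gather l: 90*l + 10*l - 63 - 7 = 100*l - 70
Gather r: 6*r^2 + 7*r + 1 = 6*r^2 + 7*r + 1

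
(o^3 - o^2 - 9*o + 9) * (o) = o^4 - o^3 - 9*o^2 + 9*o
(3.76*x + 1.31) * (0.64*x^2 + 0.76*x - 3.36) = 2.4064*x^3 + 3.696*x^2 - 11.638*x - 4.4016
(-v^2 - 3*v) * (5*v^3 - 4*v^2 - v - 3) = -5*v^5 - 11*v^4 + 13*v^3 + 6*v^2 + 9*v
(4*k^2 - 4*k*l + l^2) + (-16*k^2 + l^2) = -12*k^2 - 4*k*l + 2*l^2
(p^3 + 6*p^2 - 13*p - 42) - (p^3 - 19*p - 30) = 6*p^2 + 6*p - 12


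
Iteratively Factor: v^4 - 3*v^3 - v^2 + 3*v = (v - 1)*(v^3 - 2*v^2 - 3*v) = v*(v - 1)*(v^2 - 2*v - 3) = v*(v - 3)*(v - 1)*(v + 1)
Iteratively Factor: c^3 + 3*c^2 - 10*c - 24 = (c + 2)*(c^2 + c - 12) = (c + 2)*(c + 4)*(c - 3)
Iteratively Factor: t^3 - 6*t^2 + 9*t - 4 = (t - 1)*(t^2 - 5*t + 4) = (t - 1)^2*(t - 4)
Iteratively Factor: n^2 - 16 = (n + 4)*(n - 4)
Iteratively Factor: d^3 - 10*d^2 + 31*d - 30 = (d - 2)*(d^2 - 8*d + 15) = (d - 3)*(d - 2)*(d - 5)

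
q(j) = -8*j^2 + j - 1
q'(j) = 1 - 16*j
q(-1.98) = -34.34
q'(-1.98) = 32.68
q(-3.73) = -116.03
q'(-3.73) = 60.68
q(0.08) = -0.97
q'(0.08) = -0.28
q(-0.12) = -1.24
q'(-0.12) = 2.92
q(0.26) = -1.28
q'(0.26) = -3.16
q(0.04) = -0.97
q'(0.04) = 0.36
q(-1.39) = -17.85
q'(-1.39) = 23.24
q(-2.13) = -39.43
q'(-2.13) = 35.08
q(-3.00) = -76.00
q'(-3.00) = 49.00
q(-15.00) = -1816.00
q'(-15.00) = 241.00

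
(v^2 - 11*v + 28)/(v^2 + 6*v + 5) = (v^2 - 11*v + 28)/(v^2 + 6*v + 5)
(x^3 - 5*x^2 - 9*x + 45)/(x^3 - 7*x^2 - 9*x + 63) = (x - 5)/(x - 7)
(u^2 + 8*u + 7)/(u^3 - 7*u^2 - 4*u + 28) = (u^2 + 8*u + 7)/(u^3 - 7*u^2 - 4*u + 28)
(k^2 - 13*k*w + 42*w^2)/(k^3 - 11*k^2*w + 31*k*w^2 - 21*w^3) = (k - 6*w)/(k^2 - 4*k*w + 3*w^2)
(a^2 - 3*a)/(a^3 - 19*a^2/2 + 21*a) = 2*(a - 3)/(2*a^2 - 19*a + 42)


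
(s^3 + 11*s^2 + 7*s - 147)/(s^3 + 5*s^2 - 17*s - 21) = (s + 7)/(s + 1)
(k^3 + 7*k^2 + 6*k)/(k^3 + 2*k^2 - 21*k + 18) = k*(k + 1)/(k^2 - 4*k + 3)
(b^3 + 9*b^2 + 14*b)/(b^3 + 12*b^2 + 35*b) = (b + 2)/(b + 5)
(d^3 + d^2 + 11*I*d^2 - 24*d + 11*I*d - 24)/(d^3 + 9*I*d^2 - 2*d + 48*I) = (d + 1)/(d - 2*I)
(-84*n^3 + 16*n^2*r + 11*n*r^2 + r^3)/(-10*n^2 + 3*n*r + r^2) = (42*n^2 + 13*n*r + r^2)/(5*n + r)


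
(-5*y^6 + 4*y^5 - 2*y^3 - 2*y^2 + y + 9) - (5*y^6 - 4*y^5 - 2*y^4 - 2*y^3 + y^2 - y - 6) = -10*y^6 + 8*y^5 + 2*y^4 - 3*y^2 + 2*y + 15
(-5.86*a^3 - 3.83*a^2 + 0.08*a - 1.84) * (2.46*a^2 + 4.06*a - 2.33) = -14.4156*a^5 - 33.2134*a^4 - 1.6992*a^3 + 4.7223*a^2 - 7.6568*a + 4.2872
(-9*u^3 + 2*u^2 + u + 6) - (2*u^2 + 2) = -9*u^3 + u + 4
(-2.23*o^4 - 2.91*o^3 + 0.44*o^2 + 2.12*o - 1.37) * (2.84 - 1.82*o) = 4.0586*o^5 - 1.037*o^4 - 9.0652*o^3 - 2.6088*o^2 + 8.5142*o - 3.8908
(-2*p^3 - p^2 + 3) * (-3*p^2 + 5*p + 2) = 6*p^5 - 7*p^4 - 9*p^3 - 11*p^2 + 15*p + 6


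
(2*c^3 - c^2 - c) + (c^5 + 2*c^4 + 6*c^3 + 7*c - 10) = c^5 + 2*c^4 + 8*c^3 - c^2 + 6*c - 10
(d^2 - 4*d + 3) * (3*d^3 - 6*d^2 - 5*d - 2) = 3*d^5 - 18*d^4 + 28*d^3 - 7*d - 6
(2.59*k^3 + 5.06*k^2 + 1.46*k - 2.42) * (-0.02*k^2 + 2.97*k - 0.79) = -0.0518*k^5 + 7.5911*k^4 + 12.9529*k^3 + 0.3872*k^2 - 8.3408*k + 1.9118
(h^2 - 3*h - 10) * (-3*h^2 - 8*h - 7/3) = -3*h^4 + h^3 + 155*h^2/3 + 87*h + 70/3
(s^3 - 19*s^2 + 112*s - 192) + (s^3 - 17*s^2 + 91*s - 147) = 2*s^3 - 36*s^2 + 203*s - 339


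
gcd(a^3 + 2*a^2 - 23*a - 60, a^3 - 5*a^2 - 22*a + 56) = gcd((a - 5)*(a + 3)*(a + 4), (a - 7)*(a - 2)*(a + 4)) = a + 4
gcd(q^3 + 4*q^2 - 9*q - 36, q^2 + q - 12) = q^2 + q - 12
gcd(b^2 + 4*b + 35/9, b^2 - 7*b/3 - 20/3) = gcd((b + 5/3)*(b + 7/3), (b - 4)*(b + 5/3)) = b + 5/3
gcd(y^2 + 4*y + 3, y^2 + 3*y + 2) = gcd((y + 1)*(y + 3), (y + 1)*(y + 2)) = y + 1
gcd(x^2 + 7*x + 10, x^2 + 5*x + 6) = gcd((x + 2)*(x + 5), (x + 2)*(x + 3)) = x + 2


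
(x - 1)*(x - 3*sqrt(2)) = x^2 - 3*sqrt(2)*x - x + 3*sqrt(2)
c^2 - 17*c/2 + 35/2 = (c - 5)*(c - 7/2)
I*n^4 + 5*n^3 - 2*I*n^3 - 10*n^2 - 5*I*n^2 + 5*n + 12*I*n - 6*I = (n - 1)*(n - 3*I)*(n - 2*I)*(I*n - I)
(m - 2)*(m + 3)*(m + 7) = m^3 + 8*m^2 + m - 42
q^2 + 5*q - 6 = (q - 1)*(q + 6)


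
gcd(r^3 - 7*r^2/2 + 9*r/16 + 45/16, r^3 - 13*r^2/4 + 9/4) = r^2 - 9*r/4 - 9/4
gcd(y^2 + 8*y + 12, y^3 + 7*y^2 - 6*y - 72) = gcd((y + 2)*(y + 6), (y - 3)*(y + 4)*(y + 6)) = y + 6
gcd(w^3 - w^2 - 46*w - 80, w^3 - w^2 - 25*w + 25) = w + 5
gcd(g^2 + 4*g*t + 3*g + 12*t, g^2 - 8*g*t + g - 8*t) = 1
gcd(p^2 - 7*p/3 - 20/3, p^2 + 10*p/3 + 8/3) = 1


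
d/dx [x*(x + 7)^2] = (x + 7)*(3*x + 7)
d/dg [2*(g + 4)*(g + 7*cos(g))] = 2*g - 2*(g + 4)*(7*sin(g) - 1) + 14*cos(g)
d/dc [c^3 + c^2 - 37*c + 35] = 3*c^2 + 2*c - 37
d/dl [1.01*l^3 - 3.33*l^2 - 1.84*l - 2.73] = 3.03*l^2 - 6.66*l - 1.84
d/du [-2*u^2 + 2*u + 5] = 2 - 4*u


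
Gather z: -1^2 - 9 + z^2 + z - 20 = z^2 + z - 30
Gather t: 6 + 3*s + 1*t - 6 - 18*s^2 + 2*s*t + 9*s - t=-18*s^2 + 2*s*t + 12*s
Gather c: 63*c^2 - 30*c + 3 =63*c^2 - 30*c + 3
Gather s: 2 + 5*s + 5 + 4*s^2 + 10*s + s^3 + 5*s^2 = s^3 + 9*s^2 + 15*s + 7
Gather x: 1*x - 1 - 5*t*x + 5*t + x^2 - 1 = 5*t + x^2 + x*(1 - 5*t) - 2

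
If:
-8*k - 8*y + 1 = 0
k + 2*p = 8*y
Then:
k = 1/8 - y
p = 9*y/2 - 1/16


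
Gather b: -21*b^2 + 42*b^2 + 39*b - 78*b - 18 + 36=21*b^2 - 39*b + 18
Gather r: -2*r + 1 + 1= 2 - 2*r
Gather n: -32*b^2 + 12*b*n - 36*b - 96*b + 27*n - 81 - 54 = -32*b^2 - 132*b + n*(12*b + 27) - 135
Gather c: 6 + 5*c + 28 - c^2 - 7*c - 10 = -c^2 - 2*c + 24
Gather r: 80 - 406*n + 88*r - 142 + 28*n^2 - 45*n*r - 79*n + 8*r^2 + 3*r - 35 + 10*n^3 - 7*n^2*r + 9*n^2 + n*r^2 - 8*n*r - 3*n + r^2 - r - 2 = 10*n^3 + 37*n^2 - 488*n + r^2*(n + 9) + r*(-7*n^2 - 53*n + 90) - 99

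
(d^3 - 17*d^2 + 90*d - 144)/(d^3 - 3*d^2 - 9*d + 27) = (d^2 - 14*d + 48)/(d^2 - 9)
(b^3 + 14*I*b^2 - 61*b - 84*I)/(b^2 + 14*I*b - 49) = (b^2 + 7*I*b - 12)/(b + 7*I)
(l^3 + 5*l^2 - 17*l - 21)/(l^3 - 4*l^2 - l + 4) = (l^2 + 4*l - 21)/(l^2 - 5*l + 4)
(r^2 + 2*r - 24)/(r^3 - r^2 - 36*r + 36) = (r - 4)/(r^2 - 7*r + 6)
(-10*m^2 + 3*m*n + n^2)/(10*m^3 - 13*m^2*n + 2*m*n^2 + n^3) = -1/(m - n)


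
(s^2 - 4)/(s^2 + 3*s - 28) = (s^2 - 4)/(s^2 + 3*s - 28)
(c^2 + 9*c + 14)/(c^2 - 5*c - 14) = (c + 7)/(c - 7)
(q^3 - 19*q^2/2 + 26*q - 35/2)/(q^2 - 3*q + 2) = (2*q^2 - 17*q + 35)/(2*(q - 2))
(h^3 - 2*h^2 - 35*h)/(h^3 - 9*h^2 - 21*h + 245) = h/(h - 7)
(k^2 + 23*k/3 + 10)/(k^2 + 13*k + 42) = (k + 5/3)/(k + 7)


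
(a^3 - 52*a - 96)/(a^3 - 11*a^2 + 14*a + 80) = (a + 6)/(a - 5)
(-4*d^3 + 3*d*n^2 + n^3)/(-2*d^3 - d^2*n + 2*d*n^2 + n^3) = (2*d + n)/(d + n)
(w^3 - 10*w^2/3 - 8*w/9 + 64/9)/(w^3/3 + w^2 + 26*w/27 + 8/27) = 3*(3*w^2 - 14*w + 16)/(3*w^2 + 5*w + 2)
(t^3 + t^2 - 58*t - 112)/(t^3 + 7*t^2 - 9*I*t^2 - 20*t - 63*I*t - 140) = (t^2 - 6*t - 16)/(t^2 - 9*I*t - 20)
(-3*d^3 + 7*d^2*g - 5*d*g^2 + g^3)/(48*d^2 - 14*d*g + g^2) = (-3*d^3 + 7*d^2*g - 5*d*g^2 + g^3)/(48*d^2 - 14*d*g + g^2)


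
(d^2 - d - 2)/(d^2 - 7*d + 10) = (d + 1)/(d - 5)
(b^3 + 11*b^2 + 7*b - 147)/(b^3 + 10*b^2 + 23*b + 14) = (b^2 + 4*b - 21)/(b^2 + 3*b + 2)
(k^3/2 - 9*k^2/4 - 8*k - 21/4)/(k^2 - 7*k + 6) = (2*k^3 - 9*k^2 - 32*k - 21)/(4*(k^2 - 7*k + 6))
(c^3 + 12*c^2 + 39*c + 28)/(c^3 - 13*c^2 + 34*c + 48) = (c^2 + 11*c + 28)/(c^2 - 14*c + 48)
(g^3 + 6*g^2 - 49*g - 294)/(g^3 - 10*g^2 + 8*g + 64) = (g^3 + 6*g^2 - 49*g - 294)/(g^3 - 10*g^2 + 8*g + 64)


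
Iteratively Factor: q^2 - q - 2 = (q - 2)*(q + 1)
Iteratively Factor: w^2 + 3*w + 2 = (w + 1)*(w + 2)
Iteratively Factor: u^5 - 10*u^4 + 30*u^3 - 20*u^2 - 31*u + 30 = (u - 1)*(u^4 - 9*u^3 + 21*u^2 + u - 30) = (u - 5)*(u - 1)*(u^3 - 4*u^2 + u + 6) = (u - 5)*(u - 1)*(u + 1)*(u^2 - 5*u + 6) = (u - 5)*(u - 2)*(u - 1)*(u + 1)*(u - 3)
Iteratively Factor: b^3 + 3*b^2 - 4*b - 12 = (b - 2)*(b^2 + 5*b + 6) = (b - 2)*(b + 3)*(b + 2)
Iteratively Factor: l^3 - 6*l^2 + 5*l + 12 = (l + 1)*(l^2 - 7*l + 12) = (l - 3)*(l + 1)*(l - 4)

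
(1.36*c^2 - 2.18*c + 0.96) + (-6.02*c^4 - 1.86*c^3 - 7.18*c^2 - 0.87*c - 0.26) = -6.02*c^4 - 1.86*c^3 - 5.82*c^2 - 3.05*c + 0.7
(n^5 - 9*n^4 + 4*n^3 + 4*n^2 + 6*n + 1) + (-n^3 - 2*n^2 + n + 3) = n^5 - 9*n^4 + 3*n^3 + 2*n^2 + 7*n + 4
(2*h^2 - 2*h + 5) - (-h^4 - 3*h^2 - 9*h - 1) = h^4 + 5*h^2 + 7*h + 6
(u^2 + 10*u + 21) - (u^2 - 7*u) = 17*u + 21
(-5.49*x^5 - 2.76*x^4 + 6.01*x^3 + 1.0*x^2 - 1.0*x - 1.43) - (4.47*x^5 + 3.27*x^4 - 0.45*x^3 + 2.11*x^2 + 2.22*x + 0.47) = -9.96*x^5 - 6.03*x^4 + 6.46*x^3 - 1.11*x^2 - 3.22*x - 1.9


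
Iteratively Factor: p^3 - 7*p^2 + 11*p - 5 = (p - 5)*(p^2 - 2*p + 1) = (p - 5)*(p - 1)*(p - 1)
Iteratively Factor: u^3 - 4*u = (u - 2)*(u^2 + 2*u) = (u - 2)*(u + 2)*(u)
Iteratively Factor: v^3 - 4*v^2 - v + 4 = (v + 1)*(v^2 - 5*v + 4) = (v - 4)*(v + 1)*(v - 1)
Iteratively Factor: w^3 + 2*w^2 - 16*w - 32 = (w - 4)*(w^2 + 6*w + 8) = (w - 4)*(w + 4)*(w + 2)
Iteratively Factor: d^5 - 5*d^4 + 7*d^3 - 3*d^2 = (d)*(d^4 - 5*d^3 + 7*d^2 - 3*d) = d*(d - 1)*(d^3 - 4*d^2 + 3*d) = d*(d - 3)*(d - 1)*(d^2 - d) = d^2*(d - 3)*(d - 1)*(d - 1)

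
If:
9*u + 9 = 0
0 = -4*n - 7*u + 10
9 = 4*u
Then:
No Solution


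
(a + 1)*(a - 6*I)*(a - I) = a^3 + a^2 - 7*I*a^2 - 6*a - 7*I*a - 6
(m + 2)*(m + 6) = m^2 + 8*m + 12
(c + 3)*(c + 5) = c^2 + 8*c + 15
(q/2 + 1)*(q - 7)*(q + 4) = q^3/2 - q^2/2 - 17*q - 28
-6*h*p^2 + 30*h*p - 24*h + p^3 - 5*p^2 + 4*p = (-6*h + p)*(p - 4)*(p - 1)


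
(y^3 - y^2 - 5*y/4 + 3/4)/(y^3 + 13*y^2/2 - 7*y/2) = (2*y^2 - y - 3)/(2*y*(y + 7))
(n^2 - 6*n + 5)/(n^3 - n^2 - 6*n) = (-n^2 + 6*n - 5)/(n*(-n^2 + n + 6))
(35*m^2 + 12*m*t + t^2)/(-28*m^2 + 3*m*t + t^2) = (5*m + t)/(-4*m + t)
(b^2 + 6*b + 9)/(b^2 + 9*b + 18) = (b + 3)/(b + 6)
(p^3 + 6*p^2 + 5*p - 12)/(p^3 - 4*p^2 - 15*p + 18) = (p + 4)/(p - 6)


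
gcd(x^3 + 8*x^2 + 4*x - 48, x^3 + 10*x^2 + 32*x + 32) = x + 4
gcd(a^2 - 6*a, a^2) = a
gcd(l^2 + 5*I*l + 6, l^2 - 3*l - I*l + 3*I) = l - I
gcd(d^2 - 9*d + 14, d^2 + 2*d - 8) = d - 2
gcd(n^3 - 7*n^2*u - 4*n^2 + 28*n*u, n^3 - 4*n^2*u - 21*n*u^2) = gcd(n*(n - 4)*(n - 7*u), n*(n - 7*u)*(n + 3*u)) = -n^2 + 7*n*u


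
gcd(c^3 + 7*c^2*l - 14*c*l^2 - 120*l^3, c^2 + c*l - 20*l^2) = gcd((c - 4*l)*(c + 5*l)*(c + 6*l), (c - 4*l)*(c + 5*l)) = c^2 + c*l - 20*l^2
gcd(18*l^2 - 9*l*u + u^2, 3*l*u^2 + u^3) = 1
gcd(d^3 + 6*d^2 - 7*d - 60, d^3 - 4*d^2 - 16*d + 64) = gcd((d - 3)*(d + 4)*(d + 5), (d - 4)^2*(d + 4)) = d + 4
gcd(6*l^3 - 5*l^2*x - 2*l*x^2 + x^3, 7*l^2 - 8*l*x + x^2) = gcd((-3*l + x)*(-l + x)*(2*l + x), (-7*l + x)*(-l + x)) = -l + x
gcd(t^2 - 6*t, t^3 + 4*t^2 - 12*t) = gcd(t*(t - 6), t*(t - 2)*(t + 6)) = t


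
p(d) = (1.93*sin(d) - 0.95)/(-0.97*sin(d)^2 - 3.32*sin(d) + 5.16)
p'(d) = (1.94*sin(d)*cos(d) + 3.32*cos(d))*(1.93*sin(d) - 0.95)/(-0.97*sin(d)^2 - 3.32*sin(d) + 5.16)^2 + 1.93*cos(d)/(-0.97*sin(d)^2 - 3.32*sin(d) + 5.16) = (1.8721*sin(d)^2 - 1.843*sin(d) + 6.8048)*cos(d)/(0.9409*sin(d)^4 + 6.4408*sin(d)^3 + 1.012*sin(d)^2 - 34.2624*sin(d) + 26.6256)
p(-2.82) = -0.26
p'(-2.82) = -0.19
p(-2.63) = -0.29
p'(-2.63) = -0.17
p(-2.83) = -0.25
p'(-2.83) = -0.19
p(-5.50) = 0.18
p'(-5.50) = 0.84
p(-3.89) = 0.15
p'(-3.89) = -0.78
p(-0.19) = -0.23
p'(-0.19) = 0.21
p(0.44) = -0.04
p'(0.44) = 0.45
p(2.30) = 0.23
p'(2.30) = -0.94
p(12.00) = -0.30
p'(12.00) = 0.16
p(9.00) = -0.04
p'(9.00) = -0.44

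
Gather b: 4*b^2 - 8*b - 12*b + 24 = 4*b^2 - 20*b + 24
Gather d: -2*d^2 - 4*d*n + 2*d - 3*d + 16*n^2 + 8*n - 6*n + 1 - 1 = -2*d^2 + d*(-4*n - 1) + 16*n^2 + 2*n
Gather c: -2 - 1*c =-c - 2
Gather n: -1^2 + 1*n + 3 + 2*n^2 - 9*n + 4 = 2*n^2 - 8*n + 6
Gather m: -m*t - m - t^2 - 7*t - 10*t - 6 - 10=m*(-t - 1) - t^2 - 17*t - 16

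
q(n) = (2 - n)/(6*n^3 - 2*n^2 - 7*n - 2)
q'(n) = (2 - n)*(-18*n^2 + 4*n + 7)/(6*n^3 - 2*n^2 - 7*n - 2)^2 - 1/(6*n^3 - 2*n^2 - 7*n - 2) = (-6*n^3 + 2*n^2 + 7*n - (n - 2)*(-18*n^2 + 4*n + 7) + 2)/(-6*n^3 + 2*n^2 + 7*n + 2)^2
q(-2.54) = -0.05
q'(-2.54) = -0.05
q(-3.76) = -0.02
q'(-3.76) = -0.01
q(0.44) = -0.31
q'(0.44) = 0.54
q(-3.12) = -0.03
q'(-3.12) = -0.02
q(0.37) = -0.36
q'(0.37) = 0.69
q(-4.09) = -0.01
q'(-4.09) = -0.01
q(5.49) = -0.00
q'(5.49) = 0.00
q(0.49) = -0.29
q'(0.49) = 0.45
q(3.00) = -0.00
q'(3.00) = 0.00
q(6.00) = 0.00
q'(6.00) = 0.00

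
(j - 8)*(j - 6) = j^2 - 14*j + 48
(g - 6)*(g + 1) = g^2 - 5*g - 6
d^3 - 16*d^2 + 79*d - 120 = (d - 8)*(d - 5)*(d - 3)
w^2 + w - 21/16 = (w - 3/4)*(w + 7/4)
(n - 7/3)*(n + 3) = n^2 + 2*n/3 - 7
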